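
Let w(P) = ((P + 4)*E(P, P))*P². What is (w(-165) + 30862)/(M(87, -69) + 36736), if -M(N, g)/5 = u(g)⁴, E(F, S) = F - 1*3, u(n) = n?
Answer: -736412662/113298869 ≈ -6.4997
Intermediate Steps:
E(F, S) = -3 + F (E(F, S) = F - 3 = -3 + F)
w(P) = P²*(-3 + P)*(4 + P) (w(P) = ((P + 4)*(-3 + P))*P² = ((4 + P)*(-3 + P))*P² = ((-3 + P)*(4 + P))*P² = P²*(-3 + P)*(4 + P))
M(N, g) = -5*g⁴
(w(-165) + 30862)/(M(87, -69) + 36736) = ((-165)²*(-3 - 165)*(4 - 165) + 30862)/(-5*(-69)⁴ + 36736) = (27225*(-168)*(-161) + 30862)/(-5*22667121 + 36736) = (736381800 + 30862)/(-113335605 + 36736) = 736412662/(-113298869) = 736412662*(-1/113298869) = -736412662/113298869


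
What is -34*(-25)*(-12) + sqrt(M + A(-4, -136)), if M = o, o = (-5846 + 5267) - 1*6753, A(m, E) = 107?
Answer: -10200 + 85*I ≈ -10200.0 + 85.0*I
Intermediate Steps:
o = -7332 (o = -579 - 6753 = -7332)
M = -7332
-34*(-25)*(-12) + sqrt(M + A(-4, -136)) = -34*(-25)*(-12) + sqrt(-7332 + 107) = 850*(-12) + sqrt(-7225) = -10200 + 85*I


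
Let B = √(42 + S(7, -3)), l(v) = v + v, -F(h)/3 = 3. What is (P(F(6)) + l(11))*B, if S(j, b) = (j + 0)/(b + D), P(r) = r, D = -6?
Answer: 13*√371/3 ≈ 83.466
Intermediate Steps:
F(h) = -9 (F(h) = -3*3 = -9)
l(v) = 2*v
S(j, b) = j/(-6 + b) (S(j, b) = (j + 0)/(b - 6) = j/(-6 + b))
B = √371/3 (B = √(42 + 7/(-6 - 3)) = √(42 + 7/(-9)) = √(42 + 7*(-⅑)) = √(42 - 7/9) = √(371/9) = √371/3 ≈ 6.4205)
(P(F(6)) + l(11))*B = (-9 + 2*11)*(√371/3) = (-9 + 22)*(√371/3) = 13*(√371/3) = 13*√371/3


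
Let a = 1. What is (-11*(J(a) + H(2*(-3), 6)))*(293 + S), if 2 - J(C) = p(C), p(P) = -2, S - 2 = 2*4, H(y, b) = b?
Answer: -33330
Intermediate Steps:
S = 10 (S = 2 + 2*4 = 2 + 8 = 10)
J(C) = 4 (J(C) = 2 - 1*(-2) = 2 + 2 = 4)
(-11*(J(a) + H(2*(-3), 6)))*(293 + S) = (-11*(4 + 6))*(293 + 10) = -11*10*303 = -110*303 = -33330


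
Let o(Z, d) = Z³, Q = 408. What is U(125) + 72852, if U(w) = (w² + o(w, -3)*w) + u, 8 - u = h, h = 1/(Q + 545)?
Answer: 232750341829/953 ≈ 2.4423e+8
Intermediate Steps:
h = 1/953 (h = 1/(408 + 545) = 1/953 ≈ 0.0010493)
u = 7623/953 (u = 8 - 1*1/953 = 8 - 1/953 = 7623/953 ≈ 7.9989)
U(w) = 7623/953 + w² + w⁴ (U(w) = (w² + w³*w) + 7623/953 = (w² + w⁴) + 7623/953 = 7623/953 + w² + w⁴)
U(125) + 72852 = (7623/953 + 125² + 125⁴) + 72852 = (7623/953 + 15625 + 244140625) + 72852 = 232680913873/953 + 72852 = 232750341829/953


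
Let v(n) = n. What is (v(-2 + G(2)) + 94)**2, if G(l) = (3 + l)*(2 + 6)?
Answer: 17424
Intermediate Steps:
G(l) = 24 + 8*l (G(l) = (3 + l)*8 = 24 + 8*l)
(v(-2 + G(2)) + 94)**2 = ((-2 + (24 + 8*2)) + 94)**2 = ((-2 + (24 + 16)) + 94)**2 = ((-2 + 40) + 94)**2 = (38 + 94)**2 = 132**2 = 17424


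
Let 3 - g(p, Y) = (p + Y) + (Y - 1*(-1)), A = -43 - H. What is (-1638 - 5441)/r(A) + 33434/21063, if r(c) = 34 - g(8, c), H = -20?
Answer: 16589509/14042 ≈ 1181.4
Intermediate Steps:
A = -23 (A = -43 - 1*(-20) = -43 + 20 = -23)
g(p, Y) = 2 - p - 2*Y (g(p, Y) = 3 - ((p + Y) + (Y - 1*(-1))) = 3 - ((Y + p) + (Y + 1)) = 3 - ((Y + p) + (1 + Y)) = 3 - (1 + p + 2*Y) = 3 + (-1 - p - 2*Y) = 2 - p - 2*Y)
r(c) = 40 + 2*c (r(c) = 34 - (2 - 1*8 - 2*c) = 34 - (2 - 8 - 2*c) = 34 - (-6 - 2*c) = 34 + (6 + 2*c) = 40 + 2*c)
(-1638 - 5441)/r(A) + 33434/21063 = (-1638 - 5441)/(40 + 2*(-23)) + 33434/21063 = -7079/(40 - 46) + 33434*(1/21063) = -7079/(-6) + 33434/21063 = -7079*(-1/6) + 33434/21063 = 7079/6 + 33434/21063 = 16589509/14042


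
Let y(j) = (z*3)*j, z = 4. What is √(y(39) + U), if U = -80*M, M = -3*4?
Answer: 2*√357 ≈ 37.789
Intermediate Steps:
y(j) = 12*j (y(j) = (4*3)*j = 12*j)
M = -12
U = 960 (U = -80*(-12) = 960)
√(y(39) + U) = √(12*39 + 960) = √(468 + 960) = √1428 = 2*√357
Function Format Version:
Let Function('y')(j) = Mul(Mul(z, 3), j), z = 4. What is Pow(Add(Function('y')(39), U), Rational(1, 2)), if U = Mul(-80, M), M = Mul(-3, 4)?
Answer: Mul(2, Pow(357, Rational(1, 2))) ≈ 37.789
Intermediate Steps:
Function('y')(j) = Mul(12, j) (Function('y')(j) = Mul(Mul(4, 3), j) = Mul(12, j))
M = -12
U = 960 (U = Mul(-80, -12) = 960)
Pow(Add(Function('y')(39), U), Rational(1, 2)) = Pow(Add(Mul(12, 39), 960), Rational(1, 2)) = Pow(Add(468, 960), Rational(1, 2)) = Pow(1428, Rational(1, 2)) = Mul(2, Pow(357, Rational(1, 2)))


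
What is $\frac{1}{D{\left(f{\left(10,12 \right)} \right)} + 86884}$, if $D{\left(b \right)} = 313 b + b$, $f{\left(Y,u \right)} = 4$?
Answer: $\frac{1}{88140} \approx 1.1346 \cdot 10^{-5}$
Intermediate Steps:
$D{\left(b \right)} = 314 b$
$\frac{1}{D{\left(f{\left(10,12 \right)} \right)} + 86884} = \frac{1}{314 \cdot 4 + 86884} = \frac{1}{1256 + 86884} = \frac{1}{88140}$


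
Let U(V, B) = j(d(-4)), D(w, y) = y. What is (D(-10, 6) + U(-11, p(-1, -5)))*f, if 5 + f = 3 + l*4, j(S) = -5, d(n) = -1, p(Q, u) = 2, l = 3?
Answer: 10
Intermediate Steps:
U(V, B) = -5
f = 10 (f = -5 + (3 + 3*4) = -5 + (3 + 12) = -5 + 15 = 10)
(D(-10, 6) + U(-11, p(-1, -5)))*f = (6 - 5)*10 = 1*10 = 10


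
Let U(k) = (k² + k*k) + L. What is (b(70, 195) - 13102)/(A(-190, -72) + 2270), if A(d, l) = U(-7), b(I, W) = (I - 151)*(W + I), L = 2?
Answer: -34567/2370 ≈ -14.585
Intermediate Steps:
U(k) = 2 + 2*k² (U(k) = (k² + k*k) + 2 = (k² + k²) + 2 = 2*k² + 2 = 2 + 2*k²)
b(I, W) = (-151 + I)*(I + W)
A(d, l) = 100 (A(d, l) = 2 + 2*(-7)² = 2 + 2*49 = 2 + 98 = 100)
(b(70, 195) - 13102)/(A(-190, -72) + 2270) = ((70² - 151*70 - 151*195 + 70*195) - 13102)/(100 + 2270) = ((4900 - 10570 - 29445 + 13650) - 13102)/2370 = (-21465 - 13102)*(1/2370) = -34567*1/2370 = -34567/2370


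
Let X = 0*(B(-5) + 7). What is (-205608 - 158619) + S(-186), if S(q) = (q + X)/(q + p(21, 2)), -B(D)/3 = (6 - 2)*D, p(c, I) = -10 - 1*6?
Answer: -36786834/101 ≈ -3.6423e+5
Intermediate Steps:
p(c, I) = -16 (p(c, I) = -10 - 6 = -16)
B(D) = -12*D (B(D) = -3*(6 - 2)*D = -12*D)
X = 0 (X = 0*(-12*(-5) + 7) = 0*(60 + 7) = 0*67 = 0)
S(q) = q/(-16 + q) (S(q) = (q + 0)/(q - 16) = q/(-16 + q))
(-205608 - 158619) + S(-186) = (-205608 - 158619) - 186/(-16 - 186) = -364227 - 186/(-202) = -364227 - 186*(-1/202) = -364227 + 93/101 = -36786834/101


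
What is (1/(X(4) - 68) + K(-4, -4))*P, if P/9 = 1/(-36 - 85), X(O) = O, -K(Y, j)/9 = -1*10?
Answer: -51831/7744 ≈ -6.6931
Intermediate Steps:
K(Y, j) = 90 (K(Y, j) = -(-9)*10 = -9*(-10) = 90)
P = -9/121 (P = 9/(-36 - 85) = 9/(-121) = 9*(-1/121) = -9/121 ≈ -0.074380)
(1/(X(4) - 68) + K(-4, -4))*P = (1/(4 - 68) + 90)*(-9/121) = (1/(-64) + 90)*(-9/121) = (-1/64 + 90)*(-9/121) = (5759/64)*(-9/121) = -51831/7744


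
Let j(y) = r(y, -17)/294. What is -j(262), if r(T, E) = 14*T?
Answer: -262/21 ≈ -12.476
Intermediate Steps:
j(y) = y/21 (j(y) = (14*y)/294 = (14*y)*(1/294) = y/21)
-j(262) = -262/21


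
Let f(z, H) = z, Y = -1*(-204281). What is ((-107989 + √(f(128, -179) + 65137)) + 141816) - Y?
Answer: -170454 + √65265 ≈ -1.7020e+5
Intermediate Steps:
Y = 204281
((-107989 + √(f(128, -179) + 65137)) + 141816) - Y = ((-107989 + √(128 + 65137)) + 141816) - 1*204281 = ((-107989 + √65265) + 141816) - 204281 = (33827 + √65265) - 204281 = -170454 + √65265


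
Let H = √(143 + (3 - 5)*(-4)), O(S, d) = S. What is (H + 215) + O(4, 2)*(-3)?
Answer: 203 + √151 ≈ 215.29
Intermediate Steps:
H = √151 (H = √(143 - 2*(-4)) = √(143 + 8) = √151 ≈ 12.288)
(H + 215) + O(4, 2)*(-3) = (√151 + 215) + 4*(-3) = (215 + √151) - 12 = 203 + √151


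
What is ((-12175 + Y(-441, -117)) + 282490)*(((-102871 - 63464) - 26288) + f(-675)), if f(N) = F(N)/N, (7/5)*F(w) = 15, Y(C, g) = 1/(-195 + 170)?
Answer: -3280339618340/63 ≈ -5.2069e+10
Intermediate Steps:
Y(C, g) = -1/25 (Y(C, g) = 1/(-25) = -1/25)
F(w) = 75/7 (F(w) = (5/7)*15 = 75/7)
f(N) = 75/(7*N)
((-12175 + Y(-441, -117)) + 282490)*(((-102871 - 63464) - 26288) + f(-675)) = ((-12175 - 1/25) + 282490)*(((-102871 - 63464) - 26288) + (75/7)/(-675)) = (-304376/25 + 282490)*((-166335 - 26288) + (75/7)*(-1/675)) = 6757874*(-192623 - 1/63)/25 = (6757874/25)*(-12135250/63) = -3280339618340/63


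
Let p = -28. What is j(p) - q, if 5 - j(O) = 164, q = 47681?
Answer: -47840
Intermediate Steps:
j(O) = -159 (j(O) = 5 - 1*164 = 5 - 164 = -159)
j(p) - q = -159 - 1*47681 = -159 - 47681 = -47840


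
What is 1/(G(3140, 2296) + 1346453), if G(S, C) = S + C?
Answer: 1/1351889 ≈ 7.3971e-7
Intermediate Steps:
G(S, C) = C + S
1/(G(3140, 2296) + 1346453) = 1/((2296 + 3140) + 1346453) = 1/(5436 + 1346453) = 1/1351889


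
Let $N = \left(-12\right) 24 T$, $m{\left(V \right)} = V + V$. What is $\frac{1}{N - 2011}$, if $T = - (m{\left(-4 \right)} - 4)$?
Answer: $- \frac{1}{5467} \approx -0.00018292$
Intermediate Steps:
$m{\left(V \right)} = 2 V$
$T = 12$ ($T = - (2 \left(-4\right) - 4) = - (-8 - 4) = \left(-1\right) \left(-12\right) = 12$)
$N = -3456$ ($N = \left(-12\right) 24 \cdot 12 = \left(-288\right) 12 = -3456$)
$\frac{1}{N - 2011} = \frac{1}{-3456 - 2011} = \frac{1}{-5467} = - \frac{1}{5467}$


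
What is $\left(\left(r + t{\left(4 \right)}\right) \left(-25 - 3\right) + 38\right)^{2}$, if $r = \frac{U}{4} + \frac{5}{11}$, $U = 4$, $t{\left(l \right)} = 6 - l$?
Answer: $\frac{417316}{121} \approx 3448.9$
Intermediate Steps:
$r = \frac{16}{11}$ ($r = \frac{4}{4} + \frac{5}{11} = 4 \cdot \frac{1}{4} + 5 \cdot \frac{1}{11} = 1 + \frac{5}{11} = \frac{16}{11} \approx 1.4545$)
$\left(\left(r + t{\left(4 \right)}\right) \left(-25 - 3\right) + 38\right)^{2} = \left(\left(\frac{16}{11} + \left(6 - 4\right)\right) \left(-25 - 3\right) + 38\right)^{2} = \left(\left(\frac{16}{11} + \left(6 - 4\right)\right) \left(-28\right) + 38\right)^{2} = \left(\left(\frac{16}{11} + 2\right) \left(-28\right) + 38\right)^{2} = \left(\frac{38}{11} \left(-28\right) + 38\right)^{2} = \left(- \frac{1064}{11} + 38\right)^{2} = \left(- \frac{646}{11}\right)^{2} = \frac{417316}{121}$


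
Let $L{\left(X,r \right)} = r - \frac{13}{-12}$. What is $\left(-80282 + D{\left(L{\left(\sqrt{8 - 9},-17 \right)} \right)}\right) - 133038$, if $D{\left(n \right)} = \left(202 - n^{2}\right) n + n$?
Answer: $- \frac{367232401}{1728} \approx -2.1252 \cdot 10^{5}$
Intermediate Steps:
$L{\left(X,r \right)} = \frac{13}{12} + r$ ($L{\left(X,r \right)} = r - - \frac{13}{12} = r + \frac{13}{12} = \frac{13}{12} + r$)
$D{\left(n \right)} = n + n \left(202 - n^{2}\right)$ ($D{\left(n \right)} = n \left(202 - n^{2}\right) + n = n + n \left(202 - n^{2}\right)$)
$\left(-80282 + D{\left(L{\left(\sqrt{8 - 9},-17 \right)} \right)}\right) - 133038 = \left(-80282 + \left(\frac{13}{12} - 17\right) \left(203 - \left(\frac{13}{12} - 17\right)^{2}\right)\right) - 133038 = \left(-80282 - \frac{191 \left(203 - \left(- \frac{191}{12}\right)^{2}\right)}{12}\right) - 133038 = \left(-80282 - \frac{191 \left(203 - \frac{36481}{144}\right)}{12}\right) - 133038 = \left(-80282 - - \frac{1384559}{1728}\right) - 133038 = \left(-80282 + \frac{1384559}{1728}\right) - 133038 = - \frac{137342737}{1728} - 133038 = - \frac{367232401}{1728}$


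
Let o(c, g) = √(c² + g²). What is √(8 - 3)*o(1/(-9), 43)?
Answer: 5*√29954/9 ≈ 96.151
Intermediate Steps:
√(8 - 3)*o(1/(-9), 43) = √(8 - 3)*√((1/(-9))² + 43²) = √5*√((-⅑)² + 1849) = √5*√(1/81 + 1849) = √5*√(149770/81) = √5*(√149770/9) = 5*√29954/9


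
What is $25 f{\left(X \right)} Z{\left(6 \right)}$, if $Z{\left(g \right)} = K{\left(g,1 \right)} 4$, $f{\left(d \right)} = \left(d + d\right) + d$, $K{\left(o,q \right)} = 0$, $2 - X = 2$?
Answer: $0$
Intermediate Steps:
$X = 0$ ($X = 2 - 2 = 0$)
$f{\left(d \right)} = 3 d$ ($f{\left(d \right)} = 2 d + d = 3 d$)
$Z{\left(g \right)} = 0$ ($Z{\left(g \right)} = 0 \cdot 4 = 0$)
$25 f{\left(X \right)} Z{\left(6 \right)} = 25 \cdot 3 \cdot 0 \cdot 0 = 25 \cdot 0 \cdot 0 = 0 \cdot 0 = 0$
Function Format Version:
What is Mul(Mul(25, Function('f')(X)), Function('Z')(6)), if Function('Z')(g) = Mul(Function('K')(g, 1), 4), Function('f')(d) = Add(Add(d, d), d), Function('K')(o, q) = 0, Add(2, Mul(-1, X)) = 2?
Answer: 0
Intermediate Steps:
X = 0 (X = Add(2, Mul(-1, 2)) = Add(2, -2) = 0)
Function('f')(d) = Mul(3, d) (Function('f')(d) = Add(Mul(2, d), d) = Mul(3, d))
Function('Z')(g) = 0 (Function('Z')(g) = Mul(0, 4) = 0)
Mul(Mul(25, Function('f')(X)), Function('Z')(6)) = Mul(Mul(25, Mul(3, 0)), 0) = Mul(Mul(25, 0), 0) = Mul(0, 0) = 0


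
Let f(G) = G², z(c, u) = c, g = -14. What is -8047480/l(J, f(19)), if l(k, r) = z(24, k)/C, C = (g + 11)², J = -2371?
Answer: -3017805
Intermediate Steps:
C = 9 (C = (-14 + 11)² = (-3)² = 9)
l(k, r) = 8/3 (l(k, r) = 24/9 = 24*(⅑) = 8/3)
-8047480/l(J, f(19)) = -8047480/8/3 = -8047480*3/8 = -3017805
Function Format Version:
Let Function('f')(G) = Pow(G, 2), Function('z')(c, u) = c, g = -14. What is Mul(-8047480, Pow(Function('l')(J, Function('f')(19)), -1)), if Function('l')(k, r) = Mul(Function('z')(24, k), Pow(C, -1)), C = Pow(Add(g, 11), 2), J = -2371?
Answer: -3017805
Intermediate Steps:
C = 9 (C = Pow(Add(-14, 11), 2) = Pow(-3, 2) = 9)
Function('l')(k, r) = Rational(8, 3) (Function('l')(k, r) = Mul(24, Pow(9, -1)) = Mul(24, Rational(1, 9)) = Rational(8, 3))
Mul(-8047480, Pow(Function('l')(J, Function('f')(19)), -1)) = Mul(-8047480, Pow(Rational(8, 3), -1)) = Mul(-8047480, Rational(3, 8)) = -3017805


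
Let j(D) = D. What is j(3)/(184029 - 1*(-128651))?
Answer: 3/312680 ≈ 9.5945e-6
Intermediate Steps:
j(3)/(184029 - 1*(-128651)) = 3/(184029 - 1*(-128651)) = 3/(184029 + 128651) = 3/312680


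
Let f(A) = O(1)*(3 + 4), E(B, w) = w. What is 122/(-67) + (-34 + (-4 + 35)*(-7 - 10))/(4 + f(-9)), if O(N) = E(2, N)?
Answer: -3539/67 ≈ -52.821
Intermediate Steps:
O(N) = N
f(A) = 7 (f(A) = 1*(3 + 4) = 1*7 = 7)
122/(-67) + (-34 + (-4 + 35)*(-7 - 10))/(4 + f(-9)) = 122/(-67) + (-34 + (-4 + 35)*(-7 - 10))/(4 + 7) = 122*(-1/67) + (-34 + 31*(-17))/11 = -122/67 + (-34 - 527)/11 = -122/67 + (1/11)*(-561) = -122/67 - 51 = -3539/67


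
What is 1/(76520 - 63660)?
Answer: 1/12860 ≈ 7.7761e-5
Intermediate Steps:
1/(76520 - 63660) = 1/12860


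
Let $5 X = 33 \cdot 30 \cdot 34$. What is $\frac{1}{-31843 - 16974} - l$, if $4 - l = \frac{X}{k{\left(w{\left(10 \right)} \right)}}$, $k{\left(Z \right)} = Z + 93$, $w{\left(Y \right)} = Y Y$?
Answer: $\frac{290949127}{9421681} \approx 30.881$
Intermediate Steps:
$w{\left(Y \right)} = Y^{2}$
$k{\left(Z \right)} = 93 + Z$
$X = 6732$ ($X = \frac{33 \cdot 30 \cdot 34}{5} = \frac{990 \cdot 34}{5} = \frac{1}{5} \cdot 33660 = 6732$)
$l = - \frac{5960}{193}$ ($l = 4 - \frac{6732}{93 + 10^{2}} = 4 - \frac{6732}{93 + 100} = 4 - \frac{6732}{193} = - \frac{5960}{193} \approx -30.881$)
$\frac{1}{-31843 - 16974} - l = \frac{1}{-31843 - 16974} - - \frac{5960}{193} = \frac{1}{-48817} + \frac{5960}{193} = - \frac{1}{48817} + \frac{5960}{193} = \frac{290949127}{9421681}$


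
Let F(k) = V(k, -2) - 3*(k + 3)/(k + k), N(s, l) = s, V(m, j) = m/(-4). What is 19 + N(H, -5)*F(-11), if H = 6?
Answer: 637/22 ≈ 28.955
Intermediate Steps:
V(m, j) = -m/4 (V(m, j) = m*(-¼) = -m/4)
F(k) = -k/4 - 3*(3 + k)/(2*k) (F(k) = -k/4 - 3*(k + 3)/(k + k) = -k/4 - 3*(3 + k)/(2*k))
19 + N(H, -5)*F(-11) = 19 + 6*((¼)*(-18 - 11*(-6 - 1*(-11)))/(-11)) = 19 + 6*((¼)*(-1/11)*(-18 - 11*(-6 + 11))) = 19 + 6*((¼)*(-1/11)*(-18 - 11*5)) = 19 + 6*((¼)*(-1/11)*(-18 - 55)) = 19 + 6*((¼)*(-1/11)*(-73)) = 19 + 6*(73/44) = 19 + 219/22 = 637/22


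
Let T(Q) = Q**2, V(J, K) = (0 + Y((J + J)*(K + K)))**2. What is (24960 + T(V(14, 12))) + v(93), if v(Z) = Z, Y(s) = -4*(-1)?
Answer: 25309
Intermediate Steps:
Y(s) = 4
V(J, K) = 16 (V(J, K) = (0 + 4)**2 = 4**2 = 16)
(24960 + T(V(14, 12))) + v(93) = (24960 + 16**2) + 93 = (24960 + 256) + 93 = 25216 + 93 = 25309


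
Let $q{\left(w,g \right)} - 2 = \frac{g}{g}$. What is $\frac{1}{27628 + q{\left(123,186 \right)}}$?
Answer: $\frac{1}{27631} \approx 3.6191 \cdot 10^{-5}$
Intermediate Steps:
$q{\left(w,g \right)} = 3$ ($q{\left(w,g \right)} = 2 + \frac{g}{g} = 2 + 1 = 3$)
$\frac{1}{27628 + q{\left(123,186 \right)}} = \frac{1}{27628 + 3} = \frac{1}{27631}$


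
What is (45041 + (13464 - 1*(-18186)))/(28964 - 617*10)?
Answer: 76691/22794 ≈ 3.3645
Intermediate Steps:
(45041 + (13464 - 1*(-18186)))/(28964 - 617*10) = (45041 + (13464 + 18186))/(28964 - 6170) = (45041 + 31650)/22794 = 76691*(1/22794) = 76691/22794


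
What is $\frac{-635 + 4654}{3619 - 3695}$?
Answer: $- \frac{4019}{76} \approx -52.882$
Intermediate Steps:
$\frac{-635 + 4654}{3619 - 3695} = \frac{4019}{-76} = 4019 \left(- \frac{1}{76}\right) = - \frac{4019}{76}$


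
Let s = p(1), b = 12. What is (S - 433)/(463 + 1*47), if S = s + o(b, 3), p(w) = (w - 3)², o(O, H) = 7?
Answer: -211/255 ≈ -0.82745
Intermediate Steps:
p(w) = (-3 + w)²
s = 4 (s = (-3 + 1)² = (-2)² = 4)
S = 11 (S = 4 + 7 = 11)
(S - 433)/(463 + 1*47) = (11 - 433)/(463 + 1*47) = -422/(463 + 47) = -422/510 = -422*1/510 = -211/255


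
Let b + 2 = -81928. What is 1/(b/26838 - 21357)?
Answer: -4473/95543516 ≈ -4.6816e-5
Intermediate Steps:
b = -81930 (b = -2 - 81928 = -81930)
1/(b/26838 - 21357) = 1/(-81930/26838 - 21357) = 1/(-81930*1/26838 - 21357) = 1/(-13655/4473 - 21357) = 1/(-95543516/4473) = -4473/95543516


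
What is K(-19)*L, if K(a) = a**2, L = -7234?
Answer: -2611474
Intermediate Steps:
K(-19)*L = (-19)**2*(-7234) = 361*(-7234) = -2611474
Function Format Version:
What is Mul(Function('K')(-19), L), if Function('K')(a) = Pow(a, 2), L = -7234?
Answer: -2611474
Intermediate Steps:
Mul(Function('K')(-19), L) = Mul(Pow(-19, 2), -7234) = Mul(361, -7234) = -2611474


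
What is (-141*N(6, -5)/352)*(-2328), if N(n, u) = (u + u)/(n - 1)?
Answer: -41031/22 ≈ -1865.0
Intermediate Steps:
N(n, u) = 2*u/(-1 + n) (N(n, u) = (2*u)/(-1 + n) = 2*u/(-1 + n))
(-141*N(6, -5)/352)*(-2328) = (-282*(-5)/(-1 + 6)/352)*(-2328) = (-282*(-5)/5*(1/352))*(-2328) = (-141*(-2)*(1/352))*(-2328) = (282*(1/352))*(-2328) = (141/176)*(-2328) = -41031/22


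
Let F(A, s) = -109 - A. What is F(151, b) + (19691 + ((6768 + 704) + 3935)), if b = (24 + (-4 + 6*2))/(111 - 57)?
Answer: 30838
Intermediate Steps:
b = 16/27 (b = (24 + (-4 + 12))/54 = (24 + 8)*(1/54) = 32*(1/54) = 16/27 ≈ 0.59259)
F(A, s) = -109 - A
F(151, b) + (19691 + ((6768 + 704) + 3935)) = (-109 - 1*151) + (19691 + ((6768 + 704) + 3935)) = (-109 - 151) + (19691 + (7472 + 3935)) = -260 + (19691 + 11407) = -260 + 31098 = 30838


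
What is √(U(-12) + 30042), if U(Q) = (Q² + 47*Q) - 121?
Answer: √29501 ≈ 171.76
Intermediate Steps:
U(Q) = -121 + Q² + 47*Q
√(U(-12) + 30042) = √((-121 + (-12)² + 47*(-12)) + 30042) = √((-121 + 144 - 564) + 30042) = √(-541 + 30042) = √29501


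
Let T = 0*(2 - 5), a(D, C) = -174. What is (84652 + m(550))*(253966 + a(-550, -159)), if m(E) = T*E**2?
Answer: 21484000384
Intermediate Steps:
T = 0 (T = 0*(-3) = 0)
m(E) = 0 (m(E) = 0*E**2 = 0)
(84652 + m(550))*(253966 + a(-550, -159)) = (84652 + 0)*(253966 - 174) = 84652*253792 = 21484000384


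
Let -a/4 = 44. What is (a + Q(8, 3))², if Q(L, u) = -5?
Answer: 32761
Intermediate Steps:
a = -176 (a = -4*44 = -176)
(a + Q(8, 3))² = (-176 - 5)² = (-181)² = 32761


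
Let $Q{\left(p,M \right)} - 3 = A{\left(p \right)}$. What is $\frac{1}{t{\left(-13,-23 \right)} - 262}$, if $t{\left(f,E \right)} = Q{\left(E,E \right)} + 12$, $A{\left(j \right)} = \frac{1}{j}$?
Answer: $- \frac{23}{5682} \approx -0.0040479$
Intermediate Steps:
$Q{\left(p,M \right)} = 3 + \frac{1}{p}$
$t{\left(f,E \right)} = 15 + \frac{1}{E}$ ($t{\left(f,E \right)} = \left(3 + \frac{1}{E}\right) + 12 = 15 + \frac{1}{E}$)
$\frac{1}{t{\left(-13,-23 \right)} - 262} = \frac{1}{\left(15 + \frac{1}{-23}\right) - 262} = \frac{1}{\left(15 - \frac{1}{23}\right) - 262} = \frac{1}{\frac{344}{23} - 262} = \frac{1}{- \frac{5682}{23}} = - \frac{23}{5682}$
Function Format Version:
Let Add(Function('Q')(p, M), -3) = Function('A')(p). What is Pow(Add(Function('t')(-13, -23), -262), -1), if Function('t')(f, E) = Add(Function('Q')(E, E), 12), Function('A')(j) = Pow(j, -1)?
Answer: Rational(-23, 5682) ≈ -0.0040479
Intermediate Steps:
Function('Q')(p, M) = Add(3, Pow(p, -1))
Function('t')(f, E) = Add(15, Pow(E, -1)) (Function('t')(f, E) = Add(Add(3, Pow(E, -1)), 12) = Add(15, Pow(E, -1)))
Pow(Add(Function('t')(-13, -23), -262), -1) = Pow(Add(Add(15, Pow(-23, -1)), -262), -1) = Pow(Add(Add(15, Rational(-1, 23)), -262), -1) = Pow(Add(Rational(344, 23), -262), -1) = Pow(Rational(-5682, 23), -1) = Rational(-23, 5682)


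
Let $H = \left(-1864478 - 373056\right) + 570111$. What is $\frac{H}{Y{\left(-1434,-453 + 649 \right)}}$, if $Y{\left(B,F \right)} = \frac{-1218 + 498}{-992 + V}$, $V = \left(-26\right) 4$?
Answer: $- \frac{228436951}{90} \approx -2.5382 \cdot 10^{6}$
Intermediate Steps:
$V = -104$
$Y{\left(B,F \right)} = \frac{90}{137}$ ($Y{\left(B,F \right)} = \frac{-1218 + 498}{-992 - 104} = - \frac{720}{-1096} = \left(-720\right) \left(- \frac{1}{1096}\right) = \frac{90}{137}$)
$H = -1667423$ ($H = -2237534 + 570111 = -1667423$)
$\frac{H}{Y{\left(-1434,-453 + 649 \right)}} = - \frac{1667423}{\frac{90}{137}} = \left(-1667423\right) \frac{137}{90} = - \frac{228436951}{90}$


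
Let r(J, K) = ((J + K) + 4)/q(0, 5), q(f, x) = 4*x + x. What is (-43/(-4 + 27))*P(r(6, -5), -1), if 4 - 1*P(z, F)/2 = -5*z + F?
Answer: -516/23 ≈ -22.435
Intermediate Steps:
q(f, x) = 5*x
r(J, K) = 4/25 + J/25 + K/25 (r(J, K) = ((J + K) + 4)/((5*5)) = (4 + J + K)/25 = (4 + J + K)*(1/25) = 4/25 + J/25 + K/25)
P(z, F) = 8 - 2*F + 10*z (P(z, F) = 8 - 2*(-5*z + F) = 8 - 2*(F - 5*z) = 8 + (-2*F + 10*z) = 8 - 2*F + 10*z)
(-43/(-4 + 27))*P(r(6, -5), -1) = (-43/(-4 + 27))*(8 - 2*(-1) + 10*(4/25 + (1/25)*6 + (1/25)*(-5))) = (-43/23)*(8 + 2 + 10*(4/25 + 6/25 - 1/5)) = ((1/23)*(-43))*(8 + 2 + 10*(1/5)) = -43*(8 + 2 + 2)/23 = -43/23*12 = -516/23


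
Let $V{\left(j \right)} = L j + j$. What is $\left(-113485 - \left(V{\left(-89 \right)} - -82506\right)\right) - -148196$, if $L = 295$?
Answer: $-21451$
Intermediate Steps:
$V{\left(j \right)} = 296 j$ ($V{\left(j \right)} = 295 j + j = 296 j$)
$\left(-113485 - \left(V{\left(-89 \right)} - -82506\right)\right) - -148196 = \left(-113485 - \left(296 \left(-89\right) - -82506\right)\right) - -148196 = \left(-113485 - \left(-26344 + 82506\right)\right) + 148196 = \left(-113485 - 56162\right) + 148196 = -169647 + 148196 = -21451$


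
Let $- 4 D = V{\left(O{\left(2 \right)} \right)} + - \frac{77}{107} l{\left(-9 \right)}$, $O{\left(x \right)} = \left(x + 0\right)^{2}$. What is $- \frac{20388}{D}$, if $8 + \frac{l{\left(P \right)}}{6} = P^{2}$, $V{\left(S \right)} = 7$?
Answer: $- \frac{8726064}{32977} \approx -264.61$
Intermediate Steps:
$O{\left(x \right)} = x^{2}$
$l{\left(P \right)} = -48 + 6 P^{2}$
$D = \frac{32977}{428}$ ($D = - \frac{7 + - \frac{77}{107} \left(-48 + 6 \left(-9\right)^{2}\right)}{4} = - \frac{7 + \left(-77\right) \frac{1}{107} \left(-48 + 6 \cdot 81\right)}{4} = - \frac{7 - \frac{77 \left(-48 + 486\right)}{107}}{4} = - \frac{7 - \frac{33726}{107}}{4} = \left(- \frac{1}{4}\right) \left(- \frac{32977}{107}\right) = \frac{32977}{428} \approx 77.049$)
$- \frac{20388}{D} = - \frac{20388}{\frac{32977}{428}} = \left(-20388\right) \frac{428}{32977} = - \frac{8726064}{32977}$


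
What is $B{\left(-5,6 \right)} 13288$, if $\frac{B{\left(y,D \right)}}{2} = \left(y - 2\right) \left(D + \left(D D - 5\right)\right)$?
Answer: $-6883184$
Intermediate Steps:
$B{\left(y,D \right)} = 2 \left(-2 + y\right) \left(-5 + D + D^{2}\right)$ ($B{\left(y,D \right)} = 2 \left(y - 2\right) \left(D + \left(D D - 5\right)\right) = 2 \left(-2 + y\right) \left(D + \left(D^{2} - 5\right)\right) = 2 \left(-2 + y\right) \left(D + \left(-5 + D^{2}\right)\right) = 2 \left(-2 + y\right) \left(-5 + D + D^{2}\right)$)
$B{\left(-5,6 \right)} 13288 = \left(20 - -50 - 24 - 4 \cdot 6^{2} + 2 \cdot 6 \left(-5\right) + 2 \left(-5\right) 6^{2}\right) 13288 = \left(20 + 50 - 24 - 144 - 60 + 2 \left(-5\right) 36\right) 13288 = \left(20 + 50 - 24 - 144 - 60 - 360\right) 13288 = \left(-518\right) 13288 = -6883184$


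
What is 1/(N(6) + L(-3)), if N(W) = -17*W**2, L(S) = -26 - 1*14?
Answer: -1/652 ≈ -0.0015337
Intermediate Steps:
L(S) = -40 (L(S) = -26 - 14 = -40)
1/(N(6) + L(-3)) = 1/(-17*6**2 - 40) = 1/(-17*36 - 40) = 1/(-612 - 40) = 1/(-652) = -1/652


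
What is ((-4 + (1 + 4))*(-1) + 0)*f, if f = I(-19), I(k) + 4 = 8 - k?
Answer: -23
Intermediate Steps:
I(k) = 4 - k (I(k) = -4 + (8 - k) = 4 - k)
f = 23 (f = 4 - 1*(-19) = 4 + 19 = 23)
((-4 + (1 + 4))*(-1) + 0)*f = ((-4 + (1 + 4))*(-1) + 0)*23 = ((-4 + 5)*(-1) + 0)*23 = (1*(-1) + 0)*23 = (-1 + 0)*23 = -1*23 = -23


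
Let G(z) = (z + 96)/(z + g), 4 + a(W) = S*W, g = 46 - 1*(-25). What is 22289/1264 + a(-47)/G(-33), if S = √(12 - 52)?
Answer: 1212079/79632 - 3572*I*√10/63 ≈ 15.221 - 179.3*I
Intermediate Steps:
g = 71 (g = 46 + 25 = 71)
S = 2*I*√10 (S = √(-40) = 2*I*√10 ≈ 6.3246*I)
a(W) = -4 + 2*I*W*√10 (a(W) = -4 + (2*I*√10)*W = -4 + 2*I*W*√10)
G(z) = (96 + z)/(71 + z) (G(z) = (z + 96)/(z + 71) = (96 + z)/(71 + z))
22289/1264 + a(-47)/G(-33) = 22289/1264 + (-4 + 2*I*(-47)*√10)/(((96 - 33)/(71 - 33))) = 22289*(1/1264) + (-4 - 94*I*√10)/((63/38)) = 22289/1264 + (-4 - 94*I*√10)/(((1/38)*63)) = 22289/1264 + (-4 - 94*I*√10)/(63/38) = 22289/1264 + (-4 - 94*I*√10)*(38/63) = 22289/1264 + (-152/63 - 3572*I*√10/63) = 1212079/79632 - 3572*I*√10/63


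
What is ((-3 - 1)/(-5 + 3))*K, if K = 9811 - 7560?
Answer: 4502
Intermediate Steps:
K = 2251
((-3 - 1)/(-5 + 3))*K = ((-3 - 1)/(-5 + 3))*2251 = -4/(-2)*2251 = -4*(-1/2)*2251 = 2*2251 = 4502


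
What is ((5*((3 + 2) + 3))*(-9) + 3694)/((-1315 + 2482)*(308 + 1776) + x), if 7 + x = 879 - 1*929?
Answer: 3334/2431971 ≈ 0.0013709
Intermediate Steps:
x = -57 (x = -7 + (879 - 1*929) = -7 + (879 - 929) = -7 - 50 = -57)
((5*((3 + 2) + 3))*(-9) + 3694)/((-1315 + 2482)*(308 + 1776) + x) = ((5*((3 + 2) + 3))*(-9) + 3694)/((-1315 + 2482)*(308 + 1776) - 57) = ((5*(5 + 3))*(-9) + 3694)/(1167*2084 - 57) = ((5*8)*(-9) + 3694)/(2432028 - 57) = (40*(-9) + 3694)/2431971 = (-360 + 3694)*(1/2431971) = 3334*(1/2431971) = 3334/2431971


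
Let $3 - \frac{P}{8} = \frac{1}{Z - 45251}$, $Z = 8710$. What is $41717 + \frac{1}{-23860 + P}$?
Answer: $\frac{36335142690615}{870991268} \approx 41717.0$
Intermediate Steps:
$P = \frac{876992}{36541}$ ($P = 24 - \frac{8}{8710 - 45251} = 24 - \frac{8}{-36541} = 24 - - \frac{8}{36541} = 24 + \frac{8}{36541} = \frac{876992}{36541} \approx 24.0$)
$41717 + \frac{1}{-23860 + P} = 41717 + \frac{1}{-23860 + \frac{876992}{36541}} = 41717 + \frac{1}{- \frac{870991268}{36541}} = 41717 - \frac{36541}{870991268} = \frac{36335142690615}{870991268}$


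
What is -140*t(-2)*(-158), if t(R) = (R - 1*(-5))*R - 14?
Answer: -442400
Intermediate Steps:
t(R) = -14 + R*(5 + R) (t(R) = (R + 5)*R - 14 = (5 + R)*R - 14 = R*(5 + R) - 14 = -14 + R*(5 + R))
-140*t(-2)*(-158) = -140*(-14 + (-2)**2 + 5*(-2))*(-158) = -140*(-14 + 4 - 10)*(-158) = -140*(-20)*(-158) = 2800*(-158) = -442400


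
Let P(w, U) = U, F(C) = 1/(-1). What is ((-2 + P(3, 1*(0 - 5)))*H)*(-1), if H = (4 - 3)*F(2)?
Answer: -7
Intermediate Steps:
F(C) = -1
H = -1 (H = (4 - 3)*(-1) = 1*(-1) = -1)
((-2 + P(3, 1*(0 - 5)))*H)*(-1) = ((-2 + 1*(0 - 5))*(-1))*(-1) = ((-2 + 1*(-5))*(-1))*(-1) = ((-2 - 5)*(-1))*(-1) = -7*(-1)*(-1) = 7*(-1) = -7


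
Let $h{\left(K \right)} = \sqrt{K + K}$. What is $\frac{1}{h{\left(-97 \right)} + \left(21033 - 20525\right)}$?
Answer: $\frac{254}{129129} - \frac{i \sqrt{194}}{258258} \approx 0.001967 - 5.3932 \cdot 10^{-5} i$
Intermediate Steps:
$h{\left(K \right)} = \sqrt{2} \sqrt{K}$ ($h{\left(K \right)} = \sqrt{2 K} = \sqrt{2} \sqrt{K}$)
$\frac{1}{h{\left(-97 \right)} + \left(21033 - 20525\right)} = \frac{1}{\sqrt{2} \sqrt{-97} + \left(21033 - 20525\right)} = \frac{1}{\sqrt{2} i \sqrt{97} + \left(21033 - 20525\right)} = \frac{1}{i \sqrt{194} + 508} = \frac{1}{508 + i \sqrt{194}}$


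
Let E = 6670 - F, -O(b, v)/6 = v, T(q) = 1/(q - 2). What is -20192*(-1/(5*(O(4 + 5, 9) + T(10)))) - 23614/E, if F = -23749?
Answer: -4964651754/65552945 ≈ -75.735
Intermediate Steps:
T(q) = 1/(-2 + q)
O(b, v) = -6*v
E = 30419 (E = 6670 - 1*(-23749) = 6670 + 23749 = 30419)
-20192*(-1/(5*(O(4 + 5, 9) + T(10)))) - 23614/E = -20192*(-1/(5*(-6*9 + 1/(-2 + 10)))) - 23614/30419 = -20192*(-1/(5*(-54 + 1/8))) - 23614*1/30419 = -20192*(-1/(5*(-54 + ⅛))) - 23614/30419 = -20192/((-431/8*(-5))) - 23614/30419 = -20192/2155/8 - 23614/30419 = -20192*8/2155 - 23614/30419 = -161536/2155 - 23614/30419 = -4964651754/65552945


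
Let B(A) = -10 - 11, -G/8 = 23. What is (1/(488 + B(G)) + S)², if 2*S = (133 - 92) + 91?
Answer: 950057329/218089 ≈ 4356.3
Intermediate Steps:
G = -184 (G = -8*23 = -184)
B(A) = -21
S = 66 (S = ((133 - 92) + 91)/2 = (41 + 91)/2 = (½)*132 = 66)
(1/(488 + B(G)) + S)² = (1/(488 - 21) + 66)² = (1/467 + 66)² = (30823/467)² = 950057329/218089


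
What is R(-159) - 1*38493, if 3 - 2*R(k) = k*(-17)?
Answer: -39843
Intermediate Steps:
R(k) = 3/2 + 17*k/2 (R(k) = 3/2 - k*(-17)/2 = 3/2 - (-17)*k/2 = 3/2 + 17*k/2)
R(-159) - 1*38493 = (3/2 + (17/2)*(-159)) - 1*38493 = (3/2 - 2703/2) - 38493 = -1350 - 38493 = -39843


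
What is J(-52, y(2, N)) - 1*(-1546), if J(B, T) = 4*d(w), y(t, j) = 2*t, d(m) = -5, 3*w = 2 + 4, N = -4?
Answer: 1526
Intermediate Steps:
w = 2 (w = (2 + 4)/3 = (⅓)*6 = 2)
J(B, T) = -20 (J(B, T) = 4*(-5) = -20)
J(-52, y(2, N)) - 1*(-1546) = -20 - 1*(-1546) = -20 + 1546 = 1526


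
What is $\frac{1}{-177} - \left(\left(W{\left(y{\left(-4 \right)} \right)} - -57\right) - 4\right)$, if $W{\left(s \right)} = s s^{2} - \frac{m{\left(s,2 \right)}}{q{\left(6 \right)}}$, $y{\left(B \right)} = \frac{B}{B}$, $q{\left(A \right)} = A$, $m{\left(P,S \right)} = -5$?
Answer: $- \frac{6471}{118} \approx -54.839$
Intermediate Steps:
$y{\left(B \right)} = 1$
$W{\left(s \right)} = \frac{5}{6} + s^{3}$ ($W{\left(s \right)} = s s^{2} - - \frac{5}{6} = s^{3} - \left(-5\right) \frac{1}{6} = s^{3} - - \frac{5}{6} = s^{3} + \frac{5}{6} = \frac{5}{6} + s^{3}$)
$\frac{1}{-177} - \left(\left(W{\left(y{\left(-4 \right)} \right)} - -57\right) - 4\right) = \frac{1}{-177} - \left(\left(\left(\frac{5}{6} + 1^{3}\right) - -57\right) - 4\right) = - \frac{1}{177} - \left(\left(\left(\frac{5}{6} + 1\right) + 57\right) - 4\right) = - \frac{1}{177} - \left(\left(\frac{11}{6} + 57\right) - 4\right) = - \frac{1}{177} - \left(\frac{353}{6} - 4\right) = - \frac{1}{177} - \frac{329}{6} = - \frac{6471}{118}$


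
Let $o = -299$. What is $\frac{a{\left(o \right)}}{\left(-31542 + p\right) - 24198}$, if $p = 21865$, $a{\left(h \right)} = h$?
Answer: $\frac{299}{33875} \approx 0.0088266$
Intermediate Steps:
$\frac{a{\left(o \right)}}{\left(-31542 + p\right) - 24198} = - \frac{299}{\left(-31542 + 21865\right) - 24198} = - \frac{299}{-9677 - 24198} = - \frac{299}{-33875} = \left(-299\right) \left(- \frac{1}{33875}\right) = \frac{299}{33875}$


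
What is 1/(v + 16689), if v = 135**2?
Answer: 1/34914 ≈ 2.8642e-5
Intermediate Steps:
v = 18225
1/(v + 16689) = 1/(18225 + 16689) = 1/34914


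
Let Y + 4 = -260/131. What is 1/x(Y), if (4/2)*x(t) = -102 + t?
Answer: -131/7073 ≈ -0.018521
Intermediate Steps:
Y = -784/131 (Y = -4 - 260/131 = -784/131 ≈ -5.9847)
x(t) = -51 + t/2 (x(t) = (-102 + t)/2 = -51 + t/2)
1/x(Y) = 1/(-51 + (1/2)*(-784/131)) = 1/(-51 - 392/131) = 1/(-7073/131) = -131/7073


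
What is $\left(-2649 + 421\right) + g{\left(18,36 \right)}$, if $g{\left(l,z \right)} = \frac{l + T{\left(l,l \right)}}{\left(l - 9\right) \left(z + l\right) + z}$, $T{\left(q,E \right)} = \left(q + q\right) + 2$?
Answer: $- \frac{581480}{261} \approx -2227.9$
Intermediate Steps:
$T{\left(q,E \right)} = 2 + 2 q$ ($T{\left(q,E \right)} = 2 q + 2 = 2 + 2 q$)
$g{\left(l,z \right)} = \frac{2 + 3 l}{z + \left(-9 + l\right) \left(l + z\right)}$ ($g{\left(l,z \right)} = \frac{l + \left(2 + 2 l\right)}{\left(l - 9\right) \left(z + l\right) + z} = \frac{2 + 3 l}{\left(-9 + l\right) \left(l + z\right) + z} = \frac{2 + 3 l}{z + \left(-9 + l\right) \left(l + z\right)}$)
$\left(-2649 + 421\right) + g{\left(18,36 \right)} = \left(-2649 + 421\right) + \frac{2 + 3 \cdot 18}{18^{2} - 162 - 288 + 18 \cdot 36} = -2228 + \frac{2 + 54}{324 - 162 - 288 + 648} = -2228 + \frac{1}{522} \cdot 56 = -2228 + \frac{28}{261} = - \frac{581480}{261}$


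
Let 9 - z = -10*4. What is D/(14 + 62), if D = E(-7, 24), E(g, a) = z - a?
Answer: 25/76 ≈ 0.32895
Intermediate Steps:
z = 49 (z = 9 - (-10)*4 = 9 - 1*(-40) = 9 + 40 = 49)
E(g, a) = 49 - a
D = 25 (D = 49 - 1*24 = 49 - 24 = 25)
D/(14 + 62) = 25/(14 + 62) = 25/76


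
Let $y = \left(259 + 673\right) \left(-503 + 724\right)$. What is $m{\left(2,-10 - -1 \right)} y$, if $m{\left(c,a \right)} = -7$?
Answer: $-1441804$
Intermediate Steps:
$y = 205972$ ($y = 932 \cdot 221 = 205972$)
$m{\left(2,-10 - -1 \right)} y = \left(-7\right) 205972 = -1441804$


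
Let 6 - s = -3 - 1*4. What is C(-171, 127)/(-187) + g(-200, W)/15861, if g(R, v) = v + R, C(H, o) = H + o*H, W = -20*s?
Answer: 20416444/174471 ≈ 117.02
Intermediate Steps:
s = 13 (s = 6 - (-3 - 1*4) = 6 - (-3 - 4) = 6 - 1*(-7) = 6 + 7 = 13)
W = -260 (W = -20*13 = -260)
C(H, o) = H + H*o
g(R, v) = R + v
C(-171, 127)/(-187) + g(-200, W)/15861 = -171*(1 + 127)/(-187) + (-200 - 260)/15861 = -171*128*(-1/187) - 460*1/15861 = -21888*(-1/187) - 460/15861 = 21888/187 - 460/15861 = 20416444/174471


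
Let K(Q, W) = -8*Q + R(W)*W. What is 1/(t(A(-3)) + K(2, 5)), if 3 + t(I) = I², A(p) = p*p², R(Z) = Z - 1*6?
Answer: 1/705 ≈ 0.0014184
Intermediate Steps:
R(Z) = -6 + Z (R(Z) = Z - 6 = -6 + Z)
A(p) = p³
K(Q, W) = -8*Q + W*(-6 + W) (K(Q, W) = -8*Q + (-6 + W)*W = -8*Q + W*(-6 + W))
t(I) = -3 + I²
1/(t(A(-3)) + K(2, 5)) = 1/((-3 + ((-3)³)²) + (-8*2 + 5*(-6 + 5))) = 1/((-3 + (-27)²) + (-16 + 5*(-1))) = 1/((-3 + 729) + (-16 - 5)) = 1/(726 - 21) = 1/705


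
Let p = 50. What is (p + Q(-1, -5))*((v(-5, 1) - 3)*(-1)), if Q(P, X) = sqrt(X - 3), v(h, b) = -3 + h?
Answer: 550 + 22*I*sqrt(2) ≈ 550.0 + 31.113*I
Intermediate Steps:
Q(P, X) = sqrt(-3 + X)
(p + Q(-1, -5))*((v(-5, 1) - 3)*(-1)) = (50 + sqrt(-3 - 5))*(((-3 - 5) - 3)*(-1)) = (50 + sqrt(-8))*((-8 - 3)*(-1)) = (50 + 2*I*sqrt(2))*(-11*(-1)) = (50 + 2*I*sqrt(2))*11 = 550 + 22*I*sqrt(2)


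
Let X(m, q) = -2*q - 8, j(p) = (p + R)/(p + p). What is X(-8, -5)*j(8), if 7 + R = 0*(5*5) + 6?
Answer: 7/8 ≈ 0.87500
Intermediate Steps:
R = -1 (R = -7 + (0*(5*5) + 6) = -7 + (0*25 + 6) = -7 + (0 + 6) = -7 + 6 = -1)
j(p) = (-1 + p)/(2*p) (j(p) = (p - 1)/(p + p) = (-1 + p)/((2*p)) = (-1 + p)*(1/(2*p)) = (-1 + p)/(2*p))
X(m, q) = -8 - 2*q
X(-8, -5)*j(8) = (-8 - 2*(-5))*((1/2)*(-1 + 8)/8) = (-8 + 10)*((1/2)*(1/8)*7) = 2*(7/16) = 7/8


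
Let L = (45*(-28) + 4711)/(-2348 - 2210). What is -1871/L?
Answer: 8528018/3451 ≈ 2471.2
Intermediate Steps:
L = -3451/4558 (L = (-1260 + 4711)/(-4558) = 3451*(-1/4558) = -3451/4558 ≈ -0.75713)
-1871/L = -1871/(-3451/4558) = -1871*(-4558/3451) = 8528018/3451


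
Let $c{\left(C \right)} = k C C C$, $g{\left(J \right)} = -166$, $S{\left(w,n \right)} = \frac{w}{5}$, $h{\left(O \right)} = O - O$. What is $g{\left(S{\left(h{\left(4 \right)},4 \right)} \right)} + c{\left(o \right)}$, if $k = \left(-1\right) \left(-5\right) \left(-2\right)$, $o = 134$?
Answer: $-24061206$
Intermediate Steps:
$h{\left(O \right)} = 0$
$S{\left(w,n \right)} = \frac{w}{5}$ ($S{\left(w,n \right)} = w \frac{1}{5} = \frac{w}{5}$)
$k = -10$ ($k = 5 \left(-2\right) = -10$)
$c{\left(C \right)} = - 10 C^{3}$ ($c{\left(C \right)} = - 10 C C C = - 10 C^{2} C = - 10 C^{3}$)
$g{\left(S{\left(h{\left(4 \right)},4 \right)} \right)} + c{\left(o \right)} = -166 - 10 \cdot 134^{3} = -166 - 24061040 = -24061206$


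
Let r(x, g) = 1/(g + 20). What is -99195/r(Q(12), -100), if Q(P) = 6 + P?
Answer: 7935600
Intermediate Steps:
r(x, g) = 1/(20 + g)
-99195/r(Q(12), -100) = -99195/(1/(20 - 100)) = -99195/(1/(-80)) = -99195/(-1/80) = -99195*(-80) = 7935600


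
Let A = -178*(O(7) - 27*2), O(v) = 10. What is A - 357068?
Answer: -349236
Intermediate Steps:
A = 7832 (A = -178*(10 - 27*2) = -178*(10 - 54) = -178*(-44) = 7832)
A - 357068 = 7832 - 357068 = -349236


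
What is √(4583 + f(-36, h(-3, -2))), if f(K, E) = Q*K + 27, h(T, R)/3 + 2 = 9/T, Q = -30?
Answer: √5690 ≈ 75.432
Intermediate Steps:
h(T, R) = -6 + 27/T (h(T, R) = -6 + 3*(9/T) = -6 + 27/T)
f(K, E) = 27 - 30*K (f(K, E) = -30*K + 27 = 27 - 30*K)
√(4583 + f(-36, h(-3, -2))) = √(4583 + (27 - 30*(-36))) = √(4583 + (27 + 1080)) = √(4583 + 1107) = √5690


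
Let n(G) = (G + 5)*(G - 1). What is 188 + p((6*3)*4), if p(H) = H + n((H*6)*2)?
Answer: 750207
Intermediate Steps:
n(G) = (-1 + G)*(5 + G) (n(G) = (5 + G)*(-1 + G) = (-1 + G)*(5 + G))
p(H) = -5 + 49*H + 144*H² (p(H) = H + (-5 + ((H*6)*2)² + 4*((H*6)*2)) = H + (-5 + ((6*H)*2)² + 4*((6*H)*2)) = H + (-5 + (12*H)² + 4*(12*H)) = H + (-5 + 144*H² + 48*H) = H + (-5 + 48*H + 144*H²) = -5 + 49*H + 144*H²)
188 + p((6*3)*4) = 188 + (-5 + 49*((6*3)*4) + 144*((6*3)*4)²) = 188 + (-5 + 49*(18*4) + 144*(18*4)²) = 188 + (-5 + 49*72 + 144*72²) = 188 + (-5 + 3528 + 144*5184) = 188 + (-5 + 3528 + 746496) = 188 + 750019 = 750207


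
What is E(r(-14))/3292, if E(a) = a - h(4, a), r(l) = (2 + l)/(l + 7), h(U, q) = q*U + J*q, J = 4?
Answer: -3/823 ≈ -0.0036452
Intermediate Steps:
h(U, q) = 4*q + U*q (h(U, q) = q*U + 4*q = U*q + 4*q = 4*q + U*q)
r(l) = (2 + l)/(7 + l)
E(a) = -7*a (E(a) = a - a*(4 + 4) = a - a*8 = a - 8*a = -7*a)
E(r(-14))/3292 = -7*(2 - 14)/(7 - 14)/3292 = -7*(-12)/(-7)*(1/3292) = -(-1)*(-12)*(1/3292) = -7*12/7*(1/3292) = -12*1/3292 = -3/823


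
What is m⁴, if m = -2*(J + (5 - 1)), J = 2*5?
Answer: 614656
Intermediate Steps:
J = 10
m = -28 (m = -2*(10 + (5 - 1)) = -2*(10 + 4) = -2*14 = -28)
m⁴ = (-28)⁴ = 614656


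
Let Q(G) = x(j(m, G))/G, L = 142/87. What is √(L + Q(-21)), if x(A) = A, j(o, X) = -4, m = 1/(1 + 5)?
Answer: √75110/203 ≈ 1.3501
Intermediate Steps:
m = ⅙ (m = 1/6 = ⅙ ≈ 0.16667)
L = 142/87 (L = 142*(1/87) = 142/87 ≈ 1.6322)
Q(G) = -4/G
√(L + Q(-21)) = √(142/87 - 4/(-21)) = √(142/87 - 4*(-1/21)) = √(142/87 + 4/21) = √(370/203) = √75110/203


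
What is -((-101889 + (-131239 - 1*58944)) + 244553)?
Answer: 47519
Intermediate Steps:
-((-101889 + (-131239 - 1*58944)) + 244553) = -((-101889 + (-131239 - 58944)) + 244553) = -((-101889 - 190183) + 244553) = -(-292072 + 244553) = -1*(-47519) = 47519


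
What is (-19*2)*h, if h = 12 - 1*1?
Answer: -418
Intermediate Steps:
h = 11 (h = 12 - 1 = 11)
(-19*2)*h = -19*2*11 = -38*11 = -418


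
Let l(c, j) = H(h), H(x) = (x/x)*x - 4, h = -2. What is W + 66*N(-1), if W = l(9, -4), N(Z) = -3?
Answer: -204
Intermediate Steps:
H(x) = -4 + x (H(x) = 1*x - 4 = x - 4 = -4 + x)
l(c, j) = -6 (l(c, j) = -4 - 2 = -6)
W = -6
W + 66*N(-1) = -6 + 66*(-3) = -6 - 198 = -204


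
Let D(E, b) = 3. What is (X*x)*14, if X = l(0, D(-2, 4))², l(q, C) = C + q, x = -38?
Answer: -4788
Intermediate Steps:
X = 9 (X = (3 + 0)² = 3² = 9)
(X*x)*14 = (9*(-38))*14 = -342*14 = -4788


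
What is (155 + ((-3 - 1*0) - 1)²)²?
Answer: 29241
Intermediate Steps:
(155 + ((-3 - 1*0) - 1)²)² = (155 + ((-3 + 0) - 1)²)² = (155 + (-3 - 1)²)² = (155 + (-4)²)² = (155 + 16)² = 171² = 29241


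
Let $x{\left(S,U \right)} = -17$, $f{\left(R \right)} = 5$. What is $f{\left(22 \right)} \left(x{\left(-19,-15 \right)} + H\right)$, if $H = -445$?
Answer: $-2310$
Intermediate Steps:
$f{\left(22 \right)} \left(x{\left(-19,-15 \right)} + H\right) = 5 \left(-17 - 445\right) = 5 \left(-462\right) = -2310$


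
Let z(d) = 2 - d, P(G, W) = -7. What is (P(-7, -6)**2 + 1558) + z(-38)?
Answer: 1647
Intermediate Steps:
(P(-7, -6)**2 + 1558) + z(-38) = ((-7)**2 + 1558) + (2 - 1*(-38)) = (49 + 1558) + (2 + 38) = 1607 + 40 = 1647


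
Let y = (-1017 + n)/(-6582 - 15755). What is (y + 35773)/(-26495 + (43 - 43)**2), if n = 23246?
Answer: -799039272/591818815 ≈ -1.3501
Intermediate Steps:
y = -22229/22337 (y = (-1017 + 23246)/(-6582 - 15755) = 22229/(-22337) = 22229*(-1/22337) = -22229/22337 ≈ -0.99516)
(y + 35773)/(-26495 + (43 - 43)**2) = (-22229/22337 + 35773)/(-26495 + (43 - 43)**2) = 799039272/(22337*(-26495 + 0**2)) = 799039272/(22337*(-26495 + 0)) = (799039272/22337)/(-26495) = (799039272/22337)*(-1/26495) = -799039272/591818815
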